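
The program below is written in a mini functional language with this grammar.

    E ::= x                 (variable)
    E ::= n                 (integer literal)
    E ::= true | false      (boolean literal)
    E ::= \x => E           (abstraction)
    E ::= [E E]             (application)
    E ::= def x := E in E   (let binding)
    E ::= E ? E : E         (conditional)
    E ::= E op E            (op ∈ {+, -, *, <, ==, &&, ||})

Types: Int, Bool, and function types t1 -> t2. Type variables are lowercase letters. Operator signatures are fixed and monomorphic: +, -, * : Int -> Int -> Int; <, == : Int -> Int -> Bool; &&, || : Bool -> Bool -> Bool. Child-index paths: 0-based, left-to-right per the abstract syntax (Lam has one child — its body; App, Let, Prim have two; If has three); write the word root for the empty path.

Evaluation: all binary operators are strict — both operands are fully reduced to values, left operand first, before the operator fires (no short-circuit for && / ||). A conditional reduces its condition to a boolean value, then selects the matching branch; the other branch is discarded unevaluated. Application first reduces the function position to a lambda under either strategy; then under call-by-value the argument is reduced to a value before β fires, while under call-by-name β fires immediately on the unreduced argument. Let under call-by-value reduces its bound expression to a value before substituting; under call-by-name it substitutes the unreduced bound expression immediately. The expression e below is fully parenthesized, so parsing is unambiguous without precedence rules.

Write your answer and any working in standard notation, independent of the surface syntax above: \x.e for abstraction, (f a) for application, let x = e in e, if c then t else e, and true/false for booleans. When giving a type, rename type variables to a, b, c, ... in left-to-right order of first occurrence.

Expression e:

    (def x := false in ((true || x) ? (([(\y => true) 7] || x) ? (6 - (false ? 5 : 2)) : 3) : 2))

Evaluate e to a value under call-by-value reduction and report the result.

Answer: 4

Trace:
step 0: (let x = false in (if (true || x) then (if (((\y.true) 7) || x) then (6 - (if false then 5 else 2)) else 3) else 2))
step 1: [let@root] (if (true || false) then (if (((\y.true) 7) || false) then (6 - (if false then 5 else 2)) else 3) else 2)
step 2: [delta@0] (if true then (if (((\y.true) 7) || false) then (6 - (if false then 5 else 2)) else 3) else 2)
step 3: [if@root] (if (((\y.true) 7) || false) then (6 - (if false then 5 else 2)) else 3)
step 4: [beta@0.0] (if (true || false) then (6 - (if false then 5 else 2)) else 3)
step 5: [delta@0] (if true then (6 - (if false then 5 else 2)) else 3)
step 6: [if@root] (6 - (if false then 5 else 2))
step 7: [if@1] (6 - 2)
step 8: [delta@root] 4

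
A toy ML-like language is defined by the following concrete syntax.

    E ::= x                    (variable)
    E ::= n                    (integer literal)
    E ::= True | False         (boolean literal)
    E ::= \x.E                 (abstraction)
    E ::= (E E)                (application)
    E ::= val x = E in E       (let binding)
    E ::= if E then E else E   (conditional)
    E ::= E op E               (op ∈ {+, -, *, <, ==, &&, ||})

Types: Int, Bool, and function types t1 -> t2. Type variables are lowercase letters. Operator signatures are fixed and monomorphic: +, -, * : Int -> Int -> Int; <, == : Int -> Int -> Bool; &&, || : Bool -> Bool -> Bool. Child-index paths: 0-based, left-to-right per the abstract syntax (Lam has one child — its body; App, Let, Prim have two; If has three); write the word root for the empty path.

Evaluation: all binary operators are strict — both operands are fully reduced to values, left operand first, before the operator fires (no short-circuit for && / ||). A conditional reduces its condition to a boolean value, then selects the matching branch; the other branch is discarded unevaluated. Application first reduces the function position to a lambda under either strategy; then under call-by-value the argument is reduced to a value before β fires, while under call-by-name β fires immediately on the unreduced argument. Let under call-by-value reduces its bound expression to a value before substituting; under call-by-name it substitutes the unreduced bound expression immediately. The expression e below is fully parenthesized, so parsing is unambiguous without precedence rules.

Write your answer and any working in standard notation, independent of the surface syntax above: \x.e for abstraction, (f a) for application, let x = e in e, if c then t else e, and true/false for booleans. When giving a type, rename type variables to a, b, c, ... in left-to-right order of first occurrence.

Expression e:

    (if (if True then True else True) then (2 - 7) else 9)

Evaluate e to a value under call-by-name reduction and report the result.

Trace:
step 0: (if (if true then true else true) then (2 - 7) else 9)
step 1: [if@0] (if true then (2 - 7) else 9)
step 2: [if@root] (2 - 7)
step 3: [delta@root] -5

Answer: -5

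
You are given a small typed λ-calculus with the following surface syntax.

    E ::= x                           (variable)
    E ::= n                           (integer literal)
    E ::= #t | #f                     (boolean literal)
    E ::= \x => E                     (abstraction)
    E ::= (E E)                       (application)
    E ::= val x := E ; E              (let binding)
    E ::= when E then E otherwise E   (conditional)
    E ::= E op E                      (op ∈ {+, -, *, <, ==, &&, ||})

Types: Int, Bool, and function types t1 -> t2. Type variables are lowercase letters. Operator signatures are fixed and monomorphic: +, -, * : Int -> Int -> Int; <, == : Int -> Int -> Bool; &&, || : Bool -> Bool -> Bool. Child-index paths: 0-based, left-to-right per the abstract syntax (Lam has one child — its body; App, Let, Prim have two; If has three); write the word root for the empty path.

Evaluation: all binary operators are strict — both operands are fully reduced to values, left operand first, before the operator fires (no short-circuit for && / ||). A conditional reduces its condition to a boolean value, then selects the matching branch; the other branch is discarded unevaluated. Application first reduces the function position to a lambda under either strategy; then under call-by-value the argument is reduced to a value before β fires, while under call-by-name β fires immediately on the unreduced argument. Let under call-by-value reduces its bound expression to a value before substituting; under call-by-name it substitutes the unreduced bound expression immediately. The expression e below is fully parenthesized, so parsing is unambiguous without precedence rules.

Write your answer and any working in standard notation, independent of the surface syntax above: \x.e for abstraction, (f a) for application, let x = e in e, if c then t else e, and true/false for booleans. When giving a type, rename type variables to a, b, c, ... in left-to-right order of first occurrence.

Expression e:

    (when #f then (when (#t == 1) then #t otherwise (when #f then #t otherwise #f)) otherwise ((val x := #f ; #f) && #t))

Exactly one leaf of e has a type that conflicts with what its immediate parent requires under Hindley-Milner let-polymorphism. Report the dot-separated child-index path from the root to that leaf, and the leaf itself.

Derivation:
  unify Bool ~ Bool
  unify Bool ~ Int
  FAIL: mismatch Bool ~ Int

Answer: 1.0.0 : true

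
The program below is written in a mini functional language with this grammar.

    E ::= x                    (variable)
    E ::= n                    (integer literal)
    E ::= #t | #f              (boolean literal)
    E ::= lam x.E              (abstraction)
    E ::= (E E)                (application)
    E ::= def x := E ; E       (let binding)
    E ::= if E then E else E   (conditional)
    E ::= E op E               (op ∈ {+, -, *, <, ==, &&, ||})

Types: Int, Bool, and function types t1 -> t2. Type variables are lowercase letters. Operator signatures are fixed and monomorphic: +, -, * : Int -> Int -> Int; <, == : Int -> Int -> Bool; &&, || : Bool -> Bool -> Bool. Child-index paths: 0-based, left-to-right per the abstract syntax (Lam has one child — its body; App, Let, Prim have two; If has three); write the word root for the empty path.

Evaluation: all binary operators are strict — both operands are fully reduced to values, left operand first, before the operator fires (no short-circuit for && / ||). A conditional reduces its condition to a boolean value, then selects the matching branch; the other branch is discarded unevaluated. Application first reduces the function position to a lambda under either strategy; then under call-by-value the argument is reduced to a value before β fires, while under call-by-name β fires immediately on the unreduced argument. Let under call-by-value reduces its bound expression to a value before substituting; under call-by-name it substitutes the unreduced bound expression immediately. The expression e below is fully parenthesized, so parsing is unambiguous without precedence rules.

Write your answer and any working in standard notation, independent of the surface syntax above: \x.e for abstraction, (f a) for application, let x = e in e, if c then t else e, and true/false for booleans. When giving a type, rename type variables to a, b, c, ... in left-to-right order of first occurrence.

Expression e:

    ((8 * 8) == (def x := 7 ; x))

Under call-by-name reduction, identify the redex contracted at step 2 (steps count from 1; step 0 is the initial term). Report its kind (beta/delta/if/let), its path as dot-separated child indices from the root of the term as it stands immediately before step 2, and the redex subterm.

Derivation:
step 0: ((8 * 8) == (let x = 7 in x))
step 1: [delta@0] (64 == (let x = 7 in x))
step 2: [let@1] (64 == 7)

Answer: let at 1 : (let x = 7 in x)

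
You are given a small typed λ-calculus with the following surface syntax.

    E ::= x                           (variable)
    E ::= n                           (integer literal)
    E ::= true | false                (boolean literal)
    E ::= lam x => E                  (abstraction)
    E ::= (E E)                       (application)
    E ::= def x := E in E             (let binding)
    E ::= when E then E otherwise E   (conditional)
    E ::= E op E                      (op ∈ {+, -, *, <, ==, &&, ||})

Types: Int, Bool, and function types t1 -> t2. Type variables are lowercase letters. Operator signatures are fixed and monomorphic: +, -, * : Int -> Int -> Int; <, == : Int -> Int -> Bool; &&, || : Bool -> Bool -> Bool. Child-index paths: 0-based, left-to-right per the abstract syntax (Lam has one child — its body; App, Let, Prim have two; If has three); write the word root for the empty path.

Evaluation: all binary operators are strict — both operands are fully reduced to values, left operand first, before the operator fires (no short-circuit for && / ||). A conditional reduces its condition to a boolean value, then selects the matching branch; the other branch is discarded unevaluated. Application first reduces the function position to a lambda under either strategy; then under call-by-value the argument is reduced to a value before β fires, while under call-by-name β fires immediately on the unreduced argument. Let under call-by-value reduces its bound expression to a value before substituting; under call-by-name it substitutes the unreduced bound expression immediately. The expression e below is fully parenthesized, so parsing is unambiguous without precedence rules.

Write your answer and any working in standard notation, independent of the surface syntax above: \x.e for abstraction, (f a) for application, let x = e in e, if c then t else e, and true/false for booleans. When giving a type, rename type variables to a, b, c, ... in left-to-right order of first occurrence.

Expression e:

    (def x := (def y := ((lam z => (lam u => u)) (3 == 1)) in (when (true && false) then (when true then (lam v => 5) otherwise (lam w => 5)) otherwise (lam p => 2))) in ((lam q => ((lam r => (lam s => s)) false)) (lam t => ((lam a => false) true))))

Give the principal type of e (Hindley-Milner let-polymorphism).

Working:
u : b
\u._ : b -> b
\z._ : a -> b -> b
  unify Int ~ Int
  unify Int ~ Int
  unify a -> b -> b ~ Bool -> c
  unify a ~ Bool
  unify b -> b ~ c
_ _ : b -> b
let y : forall. b -> b
  unify Bool ~ Bool
  unify Bool ~ Bool
  unify Bool ~ Bool
  unify Bool ~ Bool
\v._ : d -> Int
\w._ : e -> Int
  unify d -> Int ~ e -> Int
  unify d ~ e
  unify Int ~ Int
\p._ : f -> Int
  unify e -> Int ~ f -> Int
  unify e ~ f
  unify Int ~ Int
let x : forall. f -> Int
s : i
\s._ : i -> i
\r._ : h -> i -> i
  unify h -> i -> i ~ Bool -> j
  unify h ~ Bool
  unify i -> i ~ j
_ _ : i -> i
\q._ : g -> i -> i
\a._ : l -> Bool
  unify l -> Bool ~ Bool -> m
  unify l ~ Bool
  unify Bool ~ m
_ _ : Bool
\t._ : k -> Bool
  unify g -> i -> i ~ (k -> Bool) -> n
  unify g ~ k -> Bool
  unify i -> i ~ n
_ _ : i -> i

Answer: a -> a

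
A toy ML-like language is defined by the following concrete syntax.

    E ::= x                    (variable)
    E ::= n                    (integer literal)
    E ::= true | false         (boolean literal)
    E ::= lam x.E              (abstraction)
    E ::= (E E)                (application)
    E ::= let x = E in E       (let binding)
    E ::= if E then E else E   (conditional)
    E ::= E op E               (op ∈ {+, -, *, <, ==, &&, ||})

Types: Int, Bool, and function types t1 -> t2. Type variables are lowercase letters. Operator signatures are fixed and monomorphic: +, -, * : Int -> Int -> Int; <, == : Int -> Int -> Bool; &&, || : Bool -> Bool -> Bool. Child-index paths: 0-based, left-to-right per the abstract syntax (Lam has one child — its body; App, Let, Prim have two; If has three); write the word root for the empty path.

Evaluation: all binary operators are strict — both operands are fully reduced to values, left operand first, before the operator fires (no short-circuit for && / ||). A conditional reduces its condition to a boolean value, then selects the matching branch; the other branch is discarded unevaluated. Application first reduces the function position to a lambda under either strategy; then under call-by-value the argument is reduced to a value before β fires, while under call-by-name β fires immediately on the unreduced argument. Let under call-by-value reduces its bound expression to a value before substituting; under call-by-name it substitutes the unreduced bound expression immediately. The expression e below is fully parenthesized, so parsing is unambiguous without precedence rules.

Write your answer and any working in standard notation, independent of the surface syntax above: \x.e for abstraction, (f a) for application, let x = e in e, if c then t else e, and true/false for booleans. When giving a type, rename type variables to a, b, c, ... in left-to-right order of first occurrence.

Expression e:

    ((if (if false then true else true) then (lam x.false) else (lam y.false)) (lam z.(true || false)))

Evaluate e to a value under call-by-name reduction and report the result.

Answer: false

Working:
step 0: ((if (if false then true else true) then (\x.false) else (\y.false)) (\z.(true || false)))
step 1: [if@0.0] ((if true then (\x.false) else (\y.false)) (\z.(true || false)))
step 2: [if@0] ((\x.false) (\z.(true || false)))
step 3: [beta@root] false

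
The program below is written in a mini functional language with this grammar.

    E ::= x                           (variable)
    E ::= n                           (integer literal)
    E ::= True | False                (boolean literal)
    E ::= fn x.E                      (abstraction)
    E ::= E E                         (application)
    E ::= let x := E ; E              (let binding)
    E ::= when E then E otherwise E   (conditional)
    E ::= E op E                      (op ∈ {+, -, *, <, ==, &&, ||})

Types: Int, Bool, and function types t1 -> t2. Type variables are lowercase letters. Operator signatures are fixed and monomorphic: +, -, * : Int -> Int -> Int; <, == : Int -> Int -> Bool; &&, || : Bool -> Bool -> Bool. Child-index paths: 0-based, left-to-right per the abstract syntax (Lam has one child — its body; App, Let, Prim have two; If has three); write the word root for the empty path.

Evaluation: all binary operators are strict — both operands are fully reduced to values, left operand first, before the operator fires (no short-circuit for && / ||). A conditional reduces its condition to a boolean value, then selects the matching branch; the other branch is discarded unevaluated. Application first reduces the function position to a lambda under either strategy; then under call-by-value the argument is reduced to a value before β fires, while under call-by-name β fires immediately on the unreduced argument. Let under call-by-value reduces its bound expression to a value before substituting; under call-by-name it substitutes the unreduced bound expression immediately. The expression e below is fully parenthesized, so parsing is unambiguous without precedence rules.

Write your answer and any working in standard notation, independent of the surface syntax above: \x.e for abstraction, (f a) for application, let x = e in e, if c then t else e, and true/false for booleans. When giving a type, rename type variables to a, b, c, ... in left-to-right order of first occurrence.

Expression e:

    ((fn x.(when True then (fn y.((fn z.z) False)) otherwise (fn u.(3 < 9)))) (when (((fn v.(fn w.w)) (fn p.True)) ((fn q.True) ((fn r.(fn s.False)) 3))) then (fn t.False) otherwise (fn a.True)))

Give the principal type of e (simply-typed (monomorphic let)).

Trace:
  unify Bool ~ Bool
z : c
\z._ : c -> c
  unify c -> c ~ Bool -> d
  unify c ~ Bool
  unify Bool ~ d
_ _ : Bool
\y._ : b -> Bool
  unify Int ~ Int
  unify Int ~ Int
\u._ : e -> Bool
  unify b -> Bool ~ e -> Bool
  unify b ~ e
  unify Bool ~ Bool
\x._ : a -> e -> Bool
w : g
\w._ : g -> g
\v._ : f -> g -> g
\p._ : h -> Bool
  unify f -> g -> g ~ (h -> Bool) -> i
  unify f ~ h -> Bool
  unify g -> g ~ i
_ _ : g -> g
\q._ : j -> Bool
\s._ : l -> Bool
\r._ : k -> l -> Bool
  unify k -> l -> Bool ~ Int -> m
  unify k ~ Int
  unify l -> Bool ~ m
_ _ : l -> Bool
  unify j -> Bool ~ (l -> Bool) -> n
  unify j ~ l -> Bool
  unify Bool ~ n
_ _ : Bool
  unify g -> g ~ Bool -> o
  unify g ~ Bool
  unify Bool ~ o
_ _ : Bool
  unify Bool ~ Bool
\t._ : p -> Bool
\a._ : q -> Bool
  unify p -> Bool ~ q -> Bool
  unify p ~ q
  unify Bool ~ Bool
  unify a -> e -> Bool ~ (q -> Bool) -> r
  unify a ~ q -> Bool
  unify e -> Bool ~ r
_ _ : e -> Bool

Answer: a -> Bool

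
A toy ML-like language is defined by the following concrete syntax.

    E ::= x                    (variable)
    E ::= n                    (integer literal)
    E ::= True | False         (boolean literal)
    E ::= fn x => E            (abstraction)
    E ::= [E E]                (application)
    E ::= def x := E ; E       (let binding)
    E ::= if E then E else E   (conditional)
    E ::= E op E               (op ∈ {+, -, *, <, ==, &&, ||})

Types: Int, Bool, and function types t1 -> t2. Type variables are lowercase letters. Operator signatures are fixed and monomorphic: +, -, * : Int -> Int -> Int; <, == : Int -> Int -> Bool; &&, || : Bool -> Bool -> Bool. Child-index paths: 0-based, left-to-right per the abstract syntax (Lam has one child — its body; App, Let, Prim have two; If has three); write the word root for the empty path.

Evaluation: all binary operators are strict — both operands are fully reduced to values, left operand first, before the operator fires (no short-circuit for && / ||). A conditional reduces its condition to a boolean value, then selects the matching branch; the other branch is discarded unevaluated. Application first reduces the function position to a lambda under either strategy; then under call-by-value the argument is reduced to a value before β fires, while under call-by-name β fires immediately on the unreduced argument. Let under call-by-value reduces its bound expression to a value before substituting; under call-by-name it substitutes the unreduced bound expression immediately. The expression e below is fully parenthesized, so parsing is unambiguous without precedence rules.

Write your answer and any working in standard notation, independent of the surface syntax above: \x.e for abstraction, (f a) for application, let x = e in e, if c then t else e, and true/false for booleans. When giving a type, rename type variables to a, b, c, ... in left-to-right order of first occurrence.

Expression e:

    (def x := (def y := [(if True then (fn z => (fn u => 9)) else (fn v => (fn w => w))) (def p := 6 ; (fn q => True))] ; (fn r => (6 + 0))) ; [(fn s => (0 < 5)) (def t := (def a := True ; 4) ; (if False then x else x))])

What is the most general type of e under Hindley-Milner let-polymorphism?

Answer: Bool

Derivation:
  unify Bool ~ Bool
\u._ : b -> Int
\z._ : a -> b -> Int
w : d
\w._ : d -> d
\v._ : c -> d -> d
  unify a -> b -> Int ~ c -> d -> d
  unify a ~ c
  unify b -> Int ~ d -> d
  unify b ~ d
  unify Int ~ d
let p : Int
\q._ : e -> Bool
  unify c -> Int -> Int ~ (e -> Bool) -> f
  unify c ~ e -> Bool
  unify Int -> Int ~ f
_ _ : Int -> Int
let y : Int -> Int
  unify Int ~ Int
  unify Int ~ Int
\r._ : g -> Int
let x : forall. g -> Int
  unify Int ~ Int
  unify Int ~ Int
\s._ : h -> Bool
let a : Bool
let t : Int
  unify Bool ~ Bool
x : i -> Int
x : j -> Int
  unify i -> Int ~ j -> Int
  unify i ~ j
  unify Int ~ Int
  unify h -> Bool ~ (j -> Int) -> k
  unify h ~ j -> Int
  unify Bool ~ k
_ _ : Bool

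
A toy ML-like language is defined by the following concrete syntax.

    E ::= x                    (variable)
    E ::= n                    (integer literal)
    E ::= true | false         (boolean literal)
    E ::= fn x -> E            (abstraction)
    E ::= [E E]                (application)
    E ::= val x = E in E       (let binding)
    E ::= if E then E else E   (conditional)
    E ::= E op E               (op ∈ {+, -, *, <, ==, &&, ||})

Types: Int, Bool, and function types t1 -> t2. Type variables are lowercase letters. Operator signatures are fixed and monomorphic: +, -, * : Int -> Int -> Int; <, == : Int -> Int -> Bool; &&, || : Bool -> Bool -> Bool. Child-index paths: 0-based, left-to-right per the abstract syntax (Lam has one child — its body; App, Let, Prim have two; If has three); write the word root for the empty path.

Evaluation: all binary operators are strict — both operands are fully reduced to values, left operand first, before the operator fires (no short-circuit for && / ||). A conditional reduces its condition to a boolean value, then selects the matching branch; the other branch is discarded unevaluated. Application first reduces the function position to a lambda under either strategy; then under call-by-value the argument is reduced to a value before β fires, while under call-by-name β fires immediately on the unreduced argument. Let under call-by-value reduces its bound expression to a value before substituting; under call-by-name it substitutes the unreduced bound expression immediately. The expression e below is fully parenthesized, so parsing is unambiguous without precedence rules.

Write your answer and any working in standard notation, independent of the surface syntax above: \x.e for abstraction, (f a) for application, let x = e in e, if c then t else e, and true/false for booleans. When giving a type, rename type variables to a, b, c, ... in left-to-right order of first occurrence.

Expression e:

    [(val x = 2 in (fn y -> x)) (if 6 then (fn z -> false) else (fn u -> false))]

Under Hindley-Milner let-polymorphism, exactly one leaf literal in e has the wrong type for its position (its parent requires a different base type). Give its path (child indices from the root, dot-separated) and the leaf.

Answer: 1.0 : 6

Trace:
let x : Int
x : Int
\y._ : a -> Int
  unify Int ~ Bool
  FAIL: mismatch Int ~ Bool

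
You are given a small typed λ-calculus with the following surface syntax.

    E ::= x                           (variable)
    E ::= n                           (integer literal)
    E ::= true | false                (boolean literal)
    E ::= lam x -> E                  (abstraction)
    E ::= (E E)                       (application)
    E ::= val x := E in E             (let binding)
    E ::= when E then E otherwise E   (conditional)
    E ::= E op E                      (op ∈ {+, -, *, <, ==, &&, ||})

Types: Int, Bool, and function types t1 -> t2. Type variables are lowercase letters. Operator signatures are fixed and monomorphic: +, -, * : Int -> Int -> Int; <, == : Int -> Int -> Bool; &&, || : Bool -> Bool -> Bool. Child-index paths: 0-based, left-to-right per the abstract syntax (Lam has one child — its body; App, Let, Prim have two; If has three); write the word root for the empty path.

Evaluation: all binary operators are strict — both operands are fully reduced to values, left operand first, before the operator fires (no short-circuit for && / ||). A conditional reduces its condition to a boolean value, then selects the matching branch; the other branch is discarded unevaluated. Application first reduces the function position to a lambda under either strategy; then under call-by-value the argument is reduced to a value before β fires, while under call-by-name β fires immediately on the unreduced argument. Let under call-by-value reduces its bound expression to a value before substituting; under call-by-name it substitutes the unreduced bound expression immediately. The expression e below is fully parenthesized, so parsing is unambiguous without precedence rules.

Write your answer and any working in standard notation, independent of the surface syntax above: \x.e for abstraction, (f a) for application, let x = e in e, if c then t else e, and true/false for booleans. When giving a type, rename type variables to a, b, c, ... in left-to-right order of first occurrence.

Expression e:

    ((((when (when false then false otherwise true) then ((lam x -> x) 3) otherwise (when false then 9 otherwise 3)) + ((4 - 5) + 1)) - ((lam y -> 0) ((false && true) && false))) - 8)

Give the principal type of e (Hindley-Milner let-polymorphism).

Trace:
  unify Bool ~ Bool
  unify Bool ~ Bool
  unify Bool ~ Bool
x : a
\x._ : a -> a
  unify a -> a ~ Int -> b
  unify a ~ Int
  unify Int ~ b
_ _ : Int
  unify Bool ~ Bool
  unify Int ~ Int
  unify Int ~ Int
  unify Int ~ Int
  unify Int ~ Int
  unify Int ~ Int
  unify Int ~ Int
  unify Int ~ Int
  unify Int ~ Int
  unify Int ~ Int
\y._ : c -> Int
  unify Bool ~ Bool
  unify Bool ~ Bool
  unify Bool ~ Bool
  unify Bool ~ Bool
  unify c -> Int ~ Bool -> d
  unify c ~ Bool
  unify Int ~ d
_ _ : Int
  unify Int ~ Int
  unify Int ~ Int
  unify Int ~ Int

Answer: Int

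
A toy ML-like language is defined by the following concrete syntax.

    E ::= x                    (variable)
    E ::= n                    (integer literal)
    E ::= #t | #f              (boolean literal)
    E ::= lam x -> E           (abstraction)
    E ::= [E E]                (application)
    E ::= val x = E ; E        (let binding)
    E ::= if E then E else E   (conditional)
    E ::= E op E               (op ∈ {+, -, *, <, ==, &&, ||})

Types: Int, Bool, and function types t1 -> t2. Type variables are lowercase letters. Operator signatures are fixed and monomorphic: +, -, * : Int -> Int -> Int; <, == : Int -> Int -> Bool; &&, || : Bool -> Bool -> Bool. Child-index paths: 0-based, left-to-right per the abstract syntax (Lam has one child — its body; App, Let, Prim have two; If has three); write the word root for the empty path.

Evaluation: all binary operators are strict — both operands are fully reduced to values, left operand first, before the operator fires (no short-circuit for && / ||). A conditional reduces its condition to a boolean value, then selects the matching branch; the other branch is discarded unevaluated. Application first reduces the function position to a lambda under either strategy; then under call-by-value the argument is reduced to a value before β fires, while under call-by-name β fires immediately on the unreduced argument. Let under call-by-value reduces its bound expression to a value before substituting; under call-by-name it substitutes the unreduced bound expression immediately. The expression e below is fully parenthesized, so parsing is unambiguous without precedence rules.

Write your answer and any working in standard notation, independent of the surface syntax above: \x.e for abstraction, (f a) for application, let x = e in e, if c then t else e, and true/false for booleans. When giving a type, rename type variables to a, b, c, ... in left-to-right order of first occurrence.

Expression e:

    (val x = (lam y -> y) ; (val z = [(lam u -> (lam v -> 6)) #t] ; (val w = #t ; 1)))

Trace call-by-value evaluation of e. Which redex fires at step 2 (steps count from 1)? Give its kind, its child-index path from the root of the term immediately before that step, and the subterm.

Derivation:
step 0: (let x = (\y.y) in (let z = ((\u.(\v.6)) true) in (let w = true in 1)))
step 1: [let@root] (let z = ((\u.(\v.6)) true) in (let w = true in 1))
step 2: [beta@0] (let z = (\v.6) in (let w = true in 1))

Answer: beta at 0 : ((\u.(\v.6)) true)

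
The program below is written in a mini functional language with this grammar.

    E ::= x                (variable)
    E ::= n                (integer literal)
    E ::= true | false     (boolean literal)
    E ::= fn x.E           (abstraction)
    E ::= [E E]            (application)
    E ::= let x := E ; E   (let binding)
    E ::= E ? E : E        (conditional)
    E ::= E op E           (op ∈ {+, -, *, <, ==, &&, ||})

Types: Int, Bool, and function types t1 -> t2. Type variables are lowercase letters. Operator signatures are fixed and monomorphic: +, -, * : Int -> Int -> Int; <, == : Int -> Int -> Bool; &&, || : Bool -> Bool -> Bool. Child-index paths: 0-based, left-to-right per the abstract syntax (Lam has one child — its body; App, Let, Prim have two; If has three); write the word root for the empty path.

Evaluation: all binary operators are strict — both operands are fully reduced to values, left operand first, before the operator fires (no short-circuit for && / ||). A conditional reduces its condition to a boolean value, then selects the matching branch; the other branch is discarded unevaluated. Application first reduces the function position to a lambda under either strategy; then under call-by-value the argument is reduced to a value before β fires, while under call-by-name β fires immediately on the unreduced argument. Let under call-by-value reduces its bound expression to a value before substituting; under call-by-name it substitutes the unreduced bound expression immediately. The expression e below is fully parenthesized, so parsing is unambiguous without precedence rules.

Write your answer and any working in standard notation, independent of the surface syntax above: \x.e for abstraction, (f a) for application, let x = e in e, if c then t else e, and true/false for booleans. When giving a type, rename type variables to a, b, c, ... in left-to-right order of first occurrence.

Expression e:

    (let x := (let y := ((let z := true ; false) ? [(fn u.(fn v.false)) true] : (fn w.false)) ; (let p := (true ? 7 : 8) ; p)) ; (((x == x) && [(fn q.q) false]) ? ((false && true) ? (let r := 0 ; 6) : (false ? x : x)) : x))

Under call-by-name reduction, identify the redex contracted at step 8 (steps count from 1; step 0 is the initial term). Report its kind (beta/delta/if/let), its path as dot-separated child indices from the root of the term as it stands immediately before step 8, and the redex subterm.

Answer: delta at 0.0 : (7 == 7)

Working:
step 0: (let x = (let y = (if (let z = true in false) then ((\u.(\v.false)) true) else (\w.false)) in (let p = (if true then 7 else 8) in p)) in (if ((x == x) && ((\q.q) false)) then (if (false && true) then (let r = 0 in 6) else (if false then x else x)) else x))
step 1: [let@root] (if (((let y = (if (let z = true in false) then ((\u.(\v.false)) true) else (\w.false)) in (let p = (if true then 7 else 8) in p)) == (let y = (if (let z = true in false) then ((\u.(\v.false)) true) else (\w.false)) in (let p = (if true then 7 else 8) in p))) && ((\q.q) false)) then (if (false && true) then (let r = 0 in 6) else (if false then (let y = (if (let z = true in false) then ((\u.(\v.false)) true) else (\w.false)) in (let p = (if true then 7 else 8) in p)) else (let y = (if (let z = true in false) then ((\u.(\v.false)) true) else (\w.false)) in (let p = (if true then 7 else 8) in p)))) else (let y = (if (let z = true in false) then ((\u.(\v.false)) true) else (\w.false)) in (let p = (if true then 7 else 8) in p)))
step 2: [let@0.0.0] (if (((let p = (if true then 7 else 8) in p) == (let y = (if (let z = true in false) then ((\u.(\v.false)) true) else (\w.false)) in (let p = (if true then 7 else 8) in p))) && ((\q.q) false)) then (if (false && true) then (let r = 0 in 6) else (if false then (let y = (if (let z = true in false) then ((\u.(\v.false)) true) else (\w.false)) in (let p = (if true then 7 else 8) in p)) else (let y = (if (let z = true in false) then ((\u.(\v.false)) true) else (\w.false)) in (let p = (if true then 7 else 8) in p)))) else (let y = (if (let z = true in false) then ((\u.(\v.false)) true) else (\w.false)) in (let p = (if true then 7 else 8) in p)))
step 3: [let@0.0.0] (if (((if true then 7 else 8) == (let y = (if (let z = true in false) then ((\u.(\v.false)) true) else (\w.false)) in (let p = (if true then 7 else 8) in p))) && ((\q.q) false)) then (if (false && true) then (let r = 0 in 6) else (if false then (let y = (if (let z = true in false) then ((\u.(\v.false)) true) else (\w.false)) in (let p = (if true then 7 else 8) in p)) else (let y = (if (let z = true in false) then ((\u.(\v.false)) true) else (\w.false)) in (let p = (if true then 7 else 8) in p)))) else (let y = (if (let z = true in false) then ((\u.(\v.false)) true) else (\w.false)) in (let p = (if true then 7 else 8) in p)))
step 4: [if@0.0.0] (if ((7 == (let y = (if (let z = true in false) then ((\u.(\v.false)) true) else (\w.false)) in (let p = (if true then 7 else 8) in p))) && ((\q.q) false)) then (if (false && true) then (let r = 0 in 6) else (if false then (let y = (if (let z = true in false) then ((\u.(\v.false)) true) else (\w.false)) in (let p = (if true then 7 else 8) in p)) else (let y = (if (let z = true in false) then ((\u.(\v.false)) true) else (\w.false)) in (let p = (if true then 7 else 8) in p)))) else (let y = (if (let z = true in false) then ((\u.(\v.false)) true) else (\w.false)) in (let p = (if true then 7 else 8) in p)))
step 5: [let@0.0.1] (if ((7 == (let p = (if true then 7 else 8) in p)) && ((\q.q) false)) then (if (false && true) then (let r = 0 in 6) else (if false then (let y = (if (let z = true in false) then ((\u.(\v.false)) true) else (\w.false)) in (let p = (if true then 7 else 8) in p)) else (let y = (if (let z = true in false) then ((\u.(\v.false)) true) else (\w.false)) in (let p = (if true then 7 else 8) in p)))) else (let y = (if (let z = true in false) then ((\u.(\v.false)) true) else (\w.false)) in (let p = (if true then 7 else 8) in p)))
step 6: [let@0.0.1] (if ((7 == (if true then 7 else 8)) && ((\q.q) false)) then (if (false && true) then (let r = 0 in 6) else (if false then (let y = (if (let z = true in false) then ((\u.(\v.false)) true) else (\w.false)) in (let p = (if true then 7 else 8) in p)) else (let y = (if (let z = true in false) then ((\u.(\v.false)) true) else (\w.false)) in (let p = (if true then 7 else 8) in p)))) else (let y = (if (let z = true in false) then ((\u.(\v.false)) true) else (\w.false)) in (let p = (if true then 7 else 8) in p)))
step 7: [if@0.0.1] (if ((7 == 7) && ((\q.q) false)) then (if (false && true) then (let r = 0 in 6) else (if false then (let y = (if (let z = true in false) then ((\u.(\v.false)) true) else (\w.false)) in (let p = (if true then 7 else 8) in p)) else (let y = (if (let z = true in false) then ((\u.(\v.false)) true) else (\w.false)) in (let p = (if true then 7 else 8) in p)))) else (let y = (if (let z = true in false) then ((\u.(\v.false)) true) else (\w.false)) in (let p = (if true then 7 else 8) in p)))
step 8: [delta@0.0] (if (true && ((\q.q) false)) then (if (false && true) then (let r = 0 in 6) else (if false then (let y = (if (let z = true in false) then ((\u.(\v.false)) true) else (\w.false)) in (let p = (if true then 7 else 8) in p)) else (let y = (if (let z = true in false) then ((\u.(\v.false)) true) else (\w.false)) in (let p = (if true then 7 else 8) in p)))) else (let y = (if (let z = true in false) then ((\u.(\v.false)) true) else (\w.false)) in (let p = (if true then 7 else 8) in p)))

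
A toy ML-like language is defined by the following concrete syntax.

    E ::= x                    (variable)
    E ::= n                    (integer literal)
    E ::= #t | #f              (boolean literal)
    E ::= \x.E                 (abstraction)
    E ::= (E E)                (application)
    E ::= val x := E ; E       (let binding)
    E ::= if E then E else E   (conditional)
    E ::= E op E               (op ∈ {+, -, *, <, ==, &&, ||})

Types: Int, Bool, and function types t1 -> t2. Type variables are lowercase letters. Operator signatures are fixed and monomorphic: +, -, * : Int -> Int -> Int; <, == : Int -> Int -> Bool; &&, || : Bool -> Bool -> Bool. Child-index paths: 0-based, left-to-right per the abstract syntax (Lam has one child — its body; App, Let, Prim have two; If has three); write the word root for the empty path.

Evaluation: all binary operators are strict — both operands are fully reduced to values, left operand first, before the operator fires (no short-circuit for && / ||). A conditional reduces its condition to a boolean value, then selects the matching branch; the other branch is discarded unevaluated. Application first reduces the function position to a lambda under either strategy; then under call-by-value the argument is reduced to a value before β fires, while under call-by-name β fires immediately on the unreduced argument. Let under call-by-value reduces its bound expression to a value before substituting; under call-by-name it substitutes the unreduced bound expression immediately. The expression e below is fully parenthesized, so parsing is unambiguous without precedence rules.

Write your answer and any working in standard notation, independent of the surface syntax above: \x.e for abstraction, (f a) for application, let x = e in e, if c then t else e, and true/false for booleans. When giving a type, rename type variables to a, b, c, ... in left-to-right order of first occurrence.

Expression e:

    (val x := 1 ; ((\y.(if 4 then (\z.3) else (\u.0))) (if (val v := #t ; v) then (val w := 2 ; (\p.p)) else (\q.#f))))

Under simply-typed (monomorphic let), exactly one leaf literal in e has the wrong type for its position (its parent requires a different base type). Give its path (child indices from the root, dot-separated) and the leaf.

Answer: 1.0.0.0 : 4

Working:
let x : Int
  unify Int ~ Bool
  FAIL: mismatch Int ~ Bool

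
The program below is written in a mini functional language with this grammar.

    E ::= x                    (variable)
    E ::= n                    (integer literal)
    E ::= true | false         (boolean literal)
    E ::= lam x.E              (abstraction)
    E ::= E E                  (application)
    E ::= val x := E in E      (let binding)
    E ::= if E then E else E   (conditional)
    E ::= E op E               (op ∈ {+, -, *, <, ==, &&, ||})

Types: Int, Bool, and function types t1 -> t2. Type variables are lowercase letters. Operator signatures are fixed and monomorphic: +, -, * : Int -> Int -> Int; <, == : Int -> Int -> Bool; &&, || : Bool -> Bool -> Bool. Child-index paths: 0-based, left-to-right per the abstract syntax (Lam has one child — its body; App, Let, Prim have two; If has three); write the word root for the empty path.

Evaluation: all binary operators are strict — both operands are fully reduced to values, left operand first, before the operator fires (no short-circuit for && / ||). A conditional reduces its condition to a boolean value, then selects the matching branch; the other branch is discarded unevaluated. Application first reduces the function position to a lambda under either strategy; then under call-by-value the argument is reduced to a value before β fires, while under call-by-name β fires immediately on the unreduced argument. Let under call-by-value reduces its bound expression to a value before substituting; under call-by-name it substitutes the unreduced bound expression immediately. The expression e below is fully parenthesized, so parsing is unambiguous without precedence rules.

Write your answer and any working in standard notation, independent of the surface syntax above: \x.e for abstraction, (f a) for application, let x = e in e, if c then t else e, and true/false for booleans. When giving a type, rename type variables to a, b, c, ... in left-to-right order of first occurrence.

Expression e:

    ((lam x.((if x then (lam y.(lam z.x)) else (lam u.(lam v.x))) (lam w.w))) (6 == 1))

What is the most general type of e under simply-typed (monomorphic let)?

Answer: a -> Bool

Working:
x : a
  unify a ~ Bool
x : Bool
\z._ : c -> Bool
\y._ : b -> c -> Bool
x : Bool
\v._ : e -> Bool
\u._ : d -> e -> Bool
  unify b -> c -> Bool ~ d -> e -> Bool
  unify b ~ d
  unify c -> Bool ~ e -> Bool
  unify c ~ e
  unify Bool ~ Bool
w : f
\w._ : f -> f
  unify d -> e -> Bool ~ (f -> f) -> g
  unify d ~ f -> f
  unify e -> Bool ~ g
_ _ : e -> Bool
\x._ : Bool -> e -> Bool
  unify Int ~ Int
  unify Int ~ Int
  unify Bool -> e -> Bool ~ Bool -> h
  unify Bool ~ Bool
  unify e -> Bool ~ h
_ _ : e -> Bool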